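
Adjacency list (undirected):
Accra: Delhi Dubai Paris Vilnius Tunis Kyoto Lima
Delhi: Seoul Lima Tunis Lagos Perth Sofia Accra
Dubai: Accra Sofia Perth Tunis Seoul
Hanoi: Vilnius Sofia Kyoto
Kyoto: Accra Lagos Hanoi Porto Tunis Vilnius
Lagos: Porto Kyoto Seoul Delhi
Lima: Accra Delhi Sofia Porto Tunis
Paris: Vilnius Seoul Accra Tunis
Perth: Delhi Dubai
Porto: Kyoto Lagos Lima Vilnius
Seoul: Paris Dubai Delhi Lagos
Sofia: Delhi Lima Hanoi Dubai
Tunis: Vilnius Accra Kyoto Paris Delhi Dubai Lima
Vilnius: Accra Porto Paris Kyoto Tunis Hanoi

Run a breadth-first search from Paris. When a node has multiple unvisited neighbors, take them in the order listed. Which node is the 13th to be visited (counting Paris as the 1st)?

Sofia

Visit Paris; enqueue Vilnius, Seoul, Accra, Tunis → queue [Vilnius, Seoul, Accra, Tunis]
Visit Vilnius; enqueue Porto, Kyoto, Hanoi → queue [Seoul, Accra, Tunis, Porto, Kyoto, Hanoi]
Visit Seoul; enqueue Dubai, Delhi, Lagos → queue [Accra, Tunis, Porto, Kyoto, Hanoi, Dubai, Delhi, Lagos]
Visit Accra; enqueue Lima → queue [Tunis, Porto, Kyoto, Hanoi, Dubai, Delhi, Lagos, Lima]
Visit Tunis → queue [Porto, Kyoto, Hanoi, Dubai, Delhi, Lagos, Lima]
Visit Porto → queue [Kyoto, Hanoi, Dubai, Delhi, Lagos, Lima]
Visit Kyoto → queue [Hanoi, Dubai, Delhi, Lagos, Lima]
Visit Hanoi; enqueue Sofia → queue [Dubai, Delhi, Lagos, Lima, Sofia]
Visit Dubai; enqueue Perth → queue [Delhi, Lagos, Lima, Sofia, Perth]
Visit Delhi → queue [Lagos, Lima, Sofia, Perth]
Visit Lagos → queue [Lima, Sofia, Perth]
Visit Lima → queue [Sofia, Perth]
Visit Sofia → queue [Perth]
Visit Perth → queue []

Visit order: Paris, Vilnius, Seoul, Accra, Tunis, Porto, Kyoto, Hanoi, Dubai, Delhi, Lagos, Lima, Sofia, Perth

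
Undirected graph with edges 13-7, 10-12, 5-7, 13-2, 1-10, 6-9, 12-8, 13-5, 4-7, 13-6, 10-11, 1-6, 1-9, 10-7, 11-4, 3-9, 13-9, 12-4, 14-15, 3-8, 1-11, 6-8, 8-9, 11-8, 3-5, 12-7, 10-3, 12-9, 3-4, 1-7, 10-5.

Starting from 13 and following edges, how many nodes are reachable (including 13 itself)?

13

BFS from 13 visits: 13, 2, 5, 6, 7, 9, 3, 10, 1, 8, 4, 12, 11
Reachable nodes: 13 of 15 total.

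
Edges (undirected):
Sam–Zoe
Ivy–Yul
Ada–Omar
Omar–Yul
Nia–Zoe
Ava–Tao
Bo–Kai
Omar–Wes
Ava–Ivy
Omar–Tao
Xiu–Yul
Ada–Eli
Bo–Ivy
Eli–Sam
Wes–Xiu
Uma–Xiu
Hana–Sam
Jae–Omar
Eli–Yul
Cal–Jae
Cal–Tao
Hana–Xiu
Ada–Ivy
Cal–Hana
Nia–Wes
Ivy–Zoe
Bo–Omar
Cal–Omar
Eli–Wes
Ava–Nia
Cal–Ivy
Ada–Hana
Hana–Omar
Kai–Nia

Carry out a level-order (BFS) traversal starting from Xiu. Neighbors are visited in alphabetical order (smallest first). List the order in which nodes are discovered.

Xiu Hana Uma Wes Yul Ada Cal Omar Sam Eli Nia Ivy Jae Tao Bo Zoe Ava Kai

Visit Xiu; enqueue Hana, Uma, Wes, Yul → queue [Hana, Uma, Wes, Yul]
Visit Hana; enqueue Ada, Cal, Omar, Sam → queue [Uma, Wes, Yul, Ada, Cal, Omar, Sam]
Visit Uma → queue [Wes, Yul, Ada, Cal, Omar, Sam]
Visit Wes; enqueue Eli, Nia → queue [Yul, Ada, Cal, Omar, Sam, Eli, Nia]
Visit Yul; enqueue Ivy → queue [Ada, Cal, Omar, Sam, Eli, Nia, Ivy]
Visit Ada → queue [Cal, Omar, Sam, Eli, Nia, Ivy]
Visit Cal; enqueue Jae, Tao → queue [Omar, Sam, Eli, Nia, Ivy, Jae, Tao]
Visit Omar; enqueue Bo → queue [Sam, Eli, Nia, Ivy, Jae, Tao, Bo]
Visit Sam; enqueue Zoe → queue [Eli, Nia, Ivy, Jae, Tao, Bo, Zoe]
Visit Eli → queue [Nia, Ivy, Jae, Tao, Bo, Zoe]
Visit Nia; enqueue Ava, Kai → queue [Ivy, Jae, Tao, Bo, Zoe, Ava, Kai]
Visit Ivy → queue [Jae, Tao, Bo, Zoe, Ava, Kai]
Visit Jae → queue [Tao, Bo, Zoe, Ava, Kai]
Visit Tao → queue [Bo, Zoe, Ava, Kai]
Visit Bo → queue [Zoe, Ava, Kai]
Visit Zoe → queue [Ava, Kai]
Visit Ava → queue [Kai]
Visit Kai → queue []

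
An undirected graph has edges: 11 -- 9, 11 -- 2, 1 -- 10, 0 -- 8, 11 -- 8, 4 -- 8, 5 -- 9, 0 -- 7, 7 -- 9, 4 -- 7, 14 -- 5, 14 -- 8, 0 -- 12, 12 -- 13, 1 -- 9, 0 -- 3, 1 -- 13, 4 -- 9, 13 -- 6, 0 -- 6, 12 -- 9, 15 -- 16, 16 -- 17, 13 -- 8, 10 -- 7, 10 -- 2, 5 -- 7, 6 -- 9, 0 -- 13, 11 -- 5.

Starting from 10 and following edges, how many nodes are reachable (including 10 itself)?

BFS from 10 visits: 10, 7, 2, 1, 9, 5, 4, 0, 11, 13, 12, 6, 14, 8, 3
Reachable nodes: 15 of 18 total.

15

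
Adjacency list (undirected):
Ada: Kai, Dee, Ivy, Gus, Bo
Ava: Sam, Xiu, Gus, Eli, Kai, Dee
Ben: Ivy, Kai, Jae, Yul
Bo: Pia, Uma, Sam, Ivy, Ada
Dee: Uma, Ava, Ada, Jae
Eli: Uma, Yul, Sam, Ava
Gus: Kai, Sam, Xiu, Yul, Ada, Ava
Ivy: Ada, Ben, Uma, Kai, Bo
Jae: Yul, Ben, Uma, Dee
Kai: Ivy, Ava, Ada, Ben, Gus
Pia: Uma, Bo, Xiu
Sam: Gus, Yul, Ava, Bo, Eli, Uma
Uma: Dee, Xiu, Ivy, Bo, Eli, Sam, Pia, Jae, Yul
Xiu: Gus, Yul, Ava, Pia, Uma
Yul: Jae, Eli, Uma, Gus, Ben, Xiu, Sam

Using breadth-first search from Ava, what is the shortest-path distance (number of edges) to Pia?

Level 0: Ava
Level 1: Dee, Eli, Gus, Kai, Sam, Xiu
Level 2: Ada, Ben, Bo, Ivy, Jae, Pia, Uma, Yul
Pia first appears at level 2.

2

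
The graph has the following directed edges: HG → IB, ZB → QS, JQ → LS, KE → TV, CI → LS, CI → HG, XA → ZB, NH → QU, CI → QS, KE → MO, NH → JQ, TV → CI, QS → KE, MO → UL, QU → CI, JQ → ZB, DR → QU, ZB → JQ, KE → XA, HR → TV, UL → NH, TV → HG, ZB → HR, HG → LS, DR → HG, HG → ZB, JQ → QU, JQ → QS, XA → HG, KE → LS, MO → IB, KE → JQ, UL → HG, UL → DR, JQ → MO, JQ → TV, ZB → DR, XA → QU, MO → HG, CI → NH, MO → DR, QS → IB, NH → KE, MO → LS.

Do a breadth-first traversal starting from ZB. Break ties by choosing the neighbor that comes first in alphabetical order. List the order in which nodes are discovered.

ZB -> DR -> HR -> JQ -> QS -> HG -> QU -> TV -> LS -> MO -> IB -> KE -> CI -> UL -> XA -> NH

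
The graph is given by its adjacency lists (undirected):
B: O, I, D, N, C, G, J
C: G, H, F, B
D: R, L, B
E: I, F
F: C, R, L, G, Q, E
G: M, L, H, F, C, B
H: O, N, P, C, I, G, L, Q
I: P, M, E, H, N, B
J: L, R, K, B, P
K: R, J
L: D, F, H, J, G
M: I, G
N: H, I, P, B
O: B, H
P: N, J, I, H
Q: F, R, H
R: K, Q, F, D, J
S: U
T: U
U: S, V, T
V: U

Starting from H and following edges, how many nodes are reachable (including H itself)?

BFS from H visits: H, C, G, I, L, N, O, P, Q, B, F, M, E, D, J, R, K
Reachable nodes: 17 of 21 total.

17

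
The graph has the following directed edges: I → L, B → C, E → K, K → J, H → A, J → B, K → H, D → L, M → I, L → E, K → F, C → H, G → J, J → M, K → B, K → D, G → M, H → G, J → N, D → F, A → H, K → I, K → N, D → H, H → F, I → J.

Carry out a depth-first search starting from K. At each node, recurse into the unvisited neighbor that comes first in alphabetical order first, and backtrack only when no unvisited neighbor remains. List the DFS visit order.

K → B → C → H → A → F → G → J → M → I → L → E → N → D

Visit K
K → B
B → C
C → H
H → A
H → F
H → G
G → J
J → M
M → I
I → L
L → E
J → N
K → D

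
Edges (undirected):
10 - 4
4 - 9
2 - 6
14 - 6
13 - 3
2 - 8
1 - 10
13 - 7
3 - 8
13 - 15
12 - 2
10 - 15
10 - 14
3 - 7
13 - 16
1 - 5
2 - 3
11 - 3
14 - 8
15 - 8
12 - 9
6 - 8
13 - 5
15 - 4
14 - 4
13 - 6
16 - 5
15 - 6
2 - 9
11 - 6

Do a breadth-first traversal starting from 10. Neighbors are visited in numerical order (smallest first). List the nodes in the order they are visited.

10 → 1 → 4 → 14 → 15 → 5 → 9 → 6 → 8 → 13 → 16 → 2 → 12 → 11 → 3 → 7

Visit 10; enqueue 1, 4, 14, 15 → queue [1, 4, 14, 15]
Visit 1; enqueue 5 → queue [4, 14, 15, 5]
Visit 4; enqueue 9 → queue [14, 15, 5, 9]
Visit 14; enqueue 6, 8 → queue [15, 5, 9, 6, 8]
Visit 15; enqueue 13 → queue [5, 9, 6, 8, 13]
Visit 5; enqueue 16 → queue [9, 6, 8, 13, 16]
Visit 9; enqueue 2, 12 → queue [6, 8, 13, 16, 2, 12]
Visit 6; enqueue 11 → queue [8, 13, 16, 2, 12, 11]
Visit 8; enqueue 3 → queue [13, 16, 2, 12, 11, 3]
Visit 13; enqueue 7 → queue [16, 2, 12, 11, 3, 7]
Visit 16 → queue [2, 12, 11, 3, 7]
Visit 2 → queue [12, 11, 3, 7]
Visit 12 → queue [11, 3, 7]
Visit 11 → queue [3, 7]
Visit 3 → queue [7]
Visit 7 → queue []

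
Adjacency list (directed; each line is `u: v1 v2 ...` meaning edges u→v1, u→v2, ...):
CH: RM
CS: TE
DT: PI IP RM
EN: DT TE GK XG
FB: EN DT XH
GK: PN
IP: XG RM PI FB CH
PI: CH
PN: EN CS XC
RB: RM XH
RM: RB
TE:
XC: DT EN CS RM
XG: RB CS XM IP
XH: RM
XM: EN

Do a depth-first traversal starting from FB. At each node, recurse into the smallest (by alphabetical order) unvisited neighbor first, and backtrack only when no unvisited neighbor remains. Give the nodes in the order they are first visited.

Visit FB
FB → DT
DT → IP
IP → CH
CH → RM
RM → RB
RB → XH
IP → PI
IP → XG
XG → CS
CS → TE
XG → XM
XM → EN
EN → GK
GK → PN
PN → XC

FB -> DT -> IP -> CH -> RM -> RB -> XH -> PI -> XG -> CS -> TE -> XM -> EN -> GK -> PN -> XC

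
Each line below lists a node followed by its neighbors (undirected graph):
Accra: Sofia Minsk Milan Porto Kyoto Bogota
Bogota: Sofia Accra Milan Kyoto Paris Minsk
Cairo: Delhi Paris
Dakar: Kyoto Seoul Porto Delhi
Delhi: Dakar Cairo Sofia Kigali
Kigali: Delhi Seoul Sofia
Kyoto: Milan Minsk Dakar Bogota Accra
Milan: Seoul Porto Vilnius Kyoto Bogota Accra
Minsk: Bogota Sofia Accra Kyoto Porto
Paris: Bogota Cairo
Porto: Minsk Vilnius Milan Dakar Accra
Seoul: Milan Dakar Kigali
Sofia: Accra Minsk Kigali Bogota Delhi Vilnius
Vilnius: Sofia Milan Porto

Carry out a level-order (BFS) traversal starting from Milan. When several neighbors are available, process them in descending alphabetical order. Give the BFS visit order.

Milan -> Vilnius -> Seoul -> Porto -> Kyoto -> Bogota -> Accra -> Sofia -> Kigali -> Dakar -> Minsk -> Paris -> Delhi -> Cairo

Visit Milan; enqueue Vilnius, Seoul, Porto, Kyoto, Bogota, Accra → queue [Vilnius, Seoul, Porto, Kyoto, Bogota, Accra]
Visit Vilnius; enqueue Sofia → queue [Seoul, Porto, Kyoto, Bogota, Accra, Sofia]
Visit Seoul; enqueue Kigali, Dakar → queue [Porto, Kyoto, Bogota, Accra, Sofia, Kigali, Dakar]
Visit Porto; enqueue Minsk → queue [Kyoto, Bogota, Accra, Sofia, Kigali, Dakar, Minsk]
Visit Kyoto → queue [Bogota, Accra, Sofia, Kigali, Dakar, Minsk]
Visit Bogota; enqueue Paris → queue [Accra, Sofia, Kigali, Dakar, Minsk, Paris]
Visit Accra → queue [Sofia, Kigali, Dakar, Minsk, Paris]
Visit Sofia; enqueue Delhi → queue [Kigali, Dakar, Minsk, Paris, Delhi]
Visit Kigali → queue [Dakar, Minsk, Paris, Delhi]
Visit Dakar → queue [Minsk, Paris, Delhi]
Visit Minsk → queue [Paris, Delhi]
Visit Paris; enqueue Cairo → queue [Delhi, Cairo]
Visit Delhi → queue [Cairo]
Visit Cairo → queue []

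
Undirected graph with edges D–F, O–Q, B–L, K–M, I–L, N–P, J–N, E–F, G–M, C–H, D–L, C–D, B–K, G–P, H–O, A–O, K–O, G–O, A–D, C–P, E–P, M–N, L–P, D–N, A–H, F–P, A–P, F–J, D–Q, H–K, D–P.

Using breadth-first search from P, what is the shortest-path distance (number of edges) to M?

Level 0: P
Level 1: A, C, D, E, F, G, L, N
Level 2: B, H, I, J, M, O, Q
Level 3: K
M first appears at level 2.

2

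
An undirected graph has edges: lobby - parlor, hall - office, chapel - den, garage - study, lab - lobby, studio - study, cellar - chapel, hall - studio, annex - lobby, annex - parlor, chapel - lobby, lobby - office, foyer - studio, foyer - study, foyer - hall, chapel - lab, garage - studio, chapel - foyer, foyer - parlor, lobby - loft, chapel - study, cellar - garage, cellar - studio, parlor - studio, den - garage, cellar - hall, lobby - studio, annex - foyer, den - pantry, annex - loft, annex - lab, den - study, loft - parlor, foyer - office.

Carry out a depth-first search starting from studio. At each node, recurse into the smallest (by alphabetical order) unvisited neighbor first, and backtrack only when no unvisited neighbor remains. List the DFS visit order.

Visit studio
studio → cellar
cellar → chapel
chapel → den
den → garage
garage → study
study → foyer
foyer → annex
annex → lab
lab → lobby
lobby → loft
loft → parlor
lobby → office
office → hall
den → pantry

studio -> cellar -> chapel -> den -> garage -> study -> foyer -> annex -> lab -> lobby -> loft -> parlor -> office -> hall -> pantry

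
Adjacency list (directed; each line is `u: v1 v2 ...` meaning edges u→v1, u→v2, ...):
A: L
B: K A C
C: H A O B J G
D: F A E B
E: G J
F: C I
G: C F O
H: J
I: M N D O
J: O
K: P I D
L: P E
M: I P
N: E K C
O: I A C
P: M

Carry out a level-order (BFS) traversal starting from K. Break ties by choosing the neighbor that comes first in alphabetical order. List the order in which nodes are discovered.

K → D → I → P → A → B → E → F → M → N → O → L → C → G → J → H

Visit K; enqueue D, I, P → queue [D, I, P]
Visit D; enqueue A, B, E, F → queue [I, P, A, B, E, F]
Visit I; enqueue M, N, O → queue [P, A, B, E, F, M, N, O]
Visit P → queue [A, B, E, F, M, N, O]
Visit A; enqueue L → queue [B, E, F, M, N, O, L]
Visit B; enqueue C → queue [E, F, M, N, O, L, C]
Visit E; enqueue G, J → queue [F, M, N, O, L, C, G, J]
Visit F → queue [M, N, O, L, C, G, J]
Visit M → queue [N, O, L, C, G, J]
Visit N → queue [O, L, C, G, J]
Visit O → queue [L, C, G, J]
Visit L → queue [C, G, J]
Visit C; enqueue H → queue [G, J, H]
Visit G → queue [J, H]
Visit J → queue [H]
Visit H → queue []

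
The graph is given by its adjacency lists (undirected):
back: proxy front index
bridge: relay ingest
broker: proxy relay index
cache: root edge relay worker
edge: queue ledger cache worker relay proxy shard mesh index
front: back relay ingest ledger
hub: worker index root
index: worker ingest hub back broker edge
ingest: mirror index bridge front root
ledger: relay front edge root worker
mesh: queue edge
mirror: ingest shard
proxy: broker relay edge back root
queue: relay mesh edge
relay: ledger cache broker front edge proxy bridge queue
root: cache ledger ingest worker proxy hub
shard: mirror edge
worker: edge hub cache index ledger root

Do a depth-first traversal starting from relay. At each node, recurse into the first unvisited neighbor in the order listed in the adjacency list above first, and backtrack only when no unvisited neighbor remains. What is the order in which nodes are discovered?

Visit relay
relay → ledger
ledger → front
front → back
back → proxy
proxy → broker
broker → index
index → worker
worker → edge
edge → queue
queue → mesh
edge → cache
cache → root
root → ingest
ingest → mirror
mirror → shard
ingest → bridge
root → hub

relay ledger front back proxy broker index worker edge queue mesh cache root ingest mirror shard bridge hub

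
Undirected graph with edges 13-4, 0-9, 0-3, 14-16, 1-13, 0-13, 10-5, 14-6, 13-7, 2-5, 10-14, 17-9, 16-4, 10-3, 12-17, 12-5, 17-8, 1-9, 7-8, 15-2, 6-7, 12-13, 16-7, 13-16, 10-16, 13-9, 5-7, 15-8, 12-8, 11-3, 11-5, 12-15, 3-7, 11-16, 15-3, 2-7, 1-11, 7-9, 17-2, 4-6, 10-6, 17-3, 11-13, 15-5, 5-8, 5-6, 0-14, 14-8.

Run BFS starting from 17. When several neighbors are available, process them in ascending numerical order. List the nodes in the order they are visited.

17 -> 2 -> 3 -> 8 -> 9 -> 12 -> 5 -> 7 -> 15 -> 0 -> 10 -> 11 -> 14 -> 1 -> 13 -> 6 -> 16 -> 4

Visit 17; enqueue 2, 3, 8, 9, 12 → queue [2, 3, 8, 9, 12]
Visit 2; enqueue 5, 7, 15 → queue [3, 8, 9, 12, 5, 7, 15]
Visit 3; enqueue 0, 10, 11 → queue [8, 9, 12, 5, 7, 15, 0, 10, 11]
Visit 8; enqueue 14 → queue [9, 12, 5, 7, 15, 0, 10, 11, 14]
Visit 9; enqueue 1, 13 → queue [12, 5, 7, 15, 0, 10, 11, 14, 1, 13]
Visit 12 → queue [5, 7, 15, 0, 10, 11, 14, 1, 13]
Visit 5; enqueue 6 → queue [7, 15, 0, 10, 11, 14, 1, 13, 6]
Visit 7; enqueue 16 → queue [15, 0, 10, 11, 14, 1, 13, 6, 16]
Visit 15 → queue [0, 10, 11, 14, 1, 13, 6, 16]
Visit 0 → queue [10, 11, 14, 1, 13, 6, 16]
Visit 10 → queue [11, 14, 1, 13, 6, 16]
Visit 11 → queue [14, 1, 13, 6, 16]
Visit 14 → queue [1, 13, 6, 16]
Visit 1 → queue [13, 6, 16]
Visit 13; enqueue 4 → queue [6, 16, 4]
Visit 6 → queue [16, 4]
Visit 16 → queue [4]
Visit 4 → queue []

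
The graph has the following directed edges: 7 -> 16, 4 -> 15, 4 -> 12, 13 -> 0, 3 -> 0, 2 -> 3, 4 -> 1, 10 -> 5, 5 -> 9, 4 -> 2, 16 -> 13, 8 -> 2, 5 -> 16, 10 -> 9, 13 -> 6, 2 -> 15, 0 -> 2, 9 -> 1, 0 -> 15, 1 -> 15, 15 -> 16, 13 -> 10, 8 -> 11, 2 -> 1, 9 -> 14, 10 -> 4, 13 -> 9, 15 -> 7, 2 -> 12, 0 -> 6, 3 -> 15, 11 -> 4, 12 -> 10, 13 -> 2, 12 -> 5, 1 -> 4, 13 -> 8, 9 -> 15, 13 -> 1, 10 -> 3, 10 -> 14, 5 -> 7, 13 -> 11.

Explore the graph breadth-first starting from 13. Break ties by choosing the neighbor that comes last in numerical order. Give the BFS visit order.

13 -> 11 -> 10 -> 9 -> 8 -> 6 -> 2 -> 1 -> 0 -> 4 -> 14 -> 5 -> 3 -> 15 -> 12 -> 16 -> 7

Visit 13; enqueue 11, 10, 9, 8, 6, 2, 1, 0 → queue [11, 10, 9, 8, 6, 2, 1, 0]
Visit 11; enqueue 4 → queue [10, 9, 8, 6, 2, 1, 0, 4]
Visit 10; enqueue 14, 5, 3 → queue [9, 8, 6, 2, 1, 0, 4, 14, 5, 3]
Visit 9; enqueue 15 → queue [8, 6, 2, 1, 0, 4, 14, 5, 3, 15]
Visit 8 → queue [6, 2, 1, 0, 4, 14, 5, 3, 15]
Visit 6 → queue [2, 1, 0, 4, 14, 5, 3, 15]
Visit 2; enqueue 12 → queue [1, 0, 4, 14, 5, 3, 15, 12]
Visit 1 → queue [0, 4, 14, 5, 3, 15, 12]
Visit 0 → queue [4, 14, 5, 3, 15, 12]
Visit 4 → queue [14, 5, 3, 15, 12]
Visit 14 → queue [5, 3, 15, 12]
Visit 5; enqueue 16, 7 → queue [3, 15, 12, 16, 7]
Visit 3 → queue [15, 12, 16, 7]
Visit 15 → queue [12, 16, 7]
Visit 12 → queue [16, 7]
Visit 16 → queue [7]
Visit 7 → queue []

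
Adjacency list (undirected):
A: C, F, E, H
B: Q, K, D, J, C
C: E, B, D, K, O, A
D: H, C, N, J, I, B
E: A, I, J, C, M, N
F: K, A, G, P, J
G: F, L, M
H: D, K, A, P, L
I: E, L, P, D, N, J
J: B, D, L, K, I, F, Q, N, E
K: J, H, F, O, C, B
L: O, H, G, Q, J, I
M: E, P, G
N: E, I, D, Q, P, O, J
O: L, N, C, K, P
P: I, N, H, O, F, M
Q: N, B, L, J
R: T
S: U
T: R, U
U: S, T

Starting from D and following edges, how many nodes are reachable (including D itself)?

17

BFS from D visits: D, H, C, N, J, I, B, K, A, P, L, E, O, Q, F, M, G
Reachable nodes: 17 of 21 total.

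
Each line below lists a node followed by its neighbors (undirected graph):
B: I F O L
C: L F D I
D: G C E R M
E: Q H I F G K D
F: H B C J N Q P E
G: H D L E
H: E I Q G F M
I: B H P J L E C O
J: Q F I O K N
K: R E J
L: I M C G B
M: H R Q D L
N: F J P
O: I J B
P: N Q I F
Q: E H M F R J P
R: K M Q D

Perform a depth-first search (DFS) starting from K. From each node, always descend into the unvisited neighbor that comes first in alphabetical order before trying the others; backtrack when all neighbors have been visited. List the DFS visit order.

K -> E -> D -> C -> F -> B -> I -> H -> G -> L -> M -> Q -> J -> N -> P -> O -> R

Visit K
K → E
E → D
D → C
C → F
F → B
B → I
I → H
H → G
G → L
L → M
M → Q
Q → J
J → N
N → P
J → O
Q → R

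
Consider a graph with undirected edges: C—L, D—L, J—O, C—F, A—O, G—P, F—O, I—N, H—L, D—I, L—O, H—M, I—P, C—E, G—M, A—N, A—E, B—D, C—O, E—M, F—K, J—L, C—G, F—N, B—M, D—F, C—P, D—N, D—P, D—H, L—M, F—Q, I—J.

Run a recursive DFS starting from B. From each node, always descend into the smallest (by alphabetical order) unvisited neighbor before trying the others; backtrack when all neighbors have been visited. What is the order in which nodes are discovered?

B, D, F, C, E, A, N, I, J, L, H, M, G, P, O, K, Q

Visit B
B → D
D → F
F → C
C → E
E → A
A → N
N → I
I → J
J → L
L → H
H → M
M → G
G → P
L → O
F → K
F → Q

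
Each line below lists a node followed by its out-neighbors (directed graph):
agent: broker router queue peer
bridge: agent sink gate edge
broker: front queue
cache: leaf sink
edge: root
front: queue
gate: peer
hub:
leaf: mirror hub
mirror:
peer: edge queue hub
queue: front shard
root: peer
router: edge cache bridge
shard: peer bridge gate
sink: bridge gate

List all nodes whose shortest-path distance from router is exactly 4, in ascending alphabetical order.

front, shard

Level 0: router
Level 1: bridge, cache, edge
Level 2: agent, gate, leaf, root, sink
Level 3: broker, hub, mirror, peer, queue
Level 4: front, shard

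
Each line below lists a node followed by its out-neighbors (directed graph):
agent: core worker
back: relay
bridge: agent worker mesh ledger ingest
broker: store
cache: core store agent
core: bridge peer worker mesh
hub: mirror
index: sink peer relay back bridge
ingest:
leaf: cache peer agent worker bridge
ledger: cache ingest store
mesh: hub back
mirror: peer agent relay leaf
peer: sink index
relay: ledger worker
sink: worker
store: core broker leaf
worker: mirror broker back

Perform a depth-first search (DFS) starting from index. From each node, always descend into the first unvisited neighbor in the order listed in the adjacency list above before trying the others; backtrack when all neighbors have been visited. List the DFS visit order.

Visit index
index → sink
sink → worker
worker → mirror
mirror → peer
mirror → agent
agent → core
core → bridge
bridge → mesh
mesh → hub
mesh → back
back → relay
relay → ledger
ledger → cache
cache → store
store → broker
store → leaf
ledger → ingest

index, sink, worker, mirror, peer, agent, core, bridge, mesh, hub, back, relay, ledger, cache, store, broker, leaf, ingest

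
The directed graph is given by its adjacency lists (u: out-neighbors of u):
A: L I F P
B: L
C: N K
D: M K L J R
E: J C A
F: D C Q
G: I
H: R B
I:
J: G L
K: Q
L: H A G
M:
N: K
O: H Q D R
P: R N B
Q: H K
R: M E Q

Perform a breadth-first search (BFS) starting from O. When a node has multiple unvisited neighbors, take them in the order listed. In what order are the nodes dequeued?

O, H, Q, D, R, B, K, M, L, J, E, A, G, C, I, F, P, N

Visit O; enqueue H, Q, D, R → queue [H, Q, D, R]
Visit H; enqueue B → queue [Q, D, R, B]
Visit Q; enqueue K → queue [D, R, B, K]
Visit D; enqueue M, L, J → queue [R, B, K, M, L, J]
Visit R; enqueue E → queue [B, K, M, L, J, E]
Visit B → queue [K, M, L, J, E]
Visit K → queue [M, L, J, E]
Visit M → queue [L, J, E]
Visit L; enqueue A, G → queue [J, E, A, G]
Visit J → queue [E, A, G]
Visit E; enqueue C → queue [A, G, C]
Visit A; enqueue I, F, P → queue [G, C, I, F, P]
Visit G → queue [C, I, F, P]
Visit C; enqueue N → queue [I, F, P, N]
Visit I → queue [F, P, N]
Visit F → queue [P, N]
Visit P → queue [N]
Visit N → queue []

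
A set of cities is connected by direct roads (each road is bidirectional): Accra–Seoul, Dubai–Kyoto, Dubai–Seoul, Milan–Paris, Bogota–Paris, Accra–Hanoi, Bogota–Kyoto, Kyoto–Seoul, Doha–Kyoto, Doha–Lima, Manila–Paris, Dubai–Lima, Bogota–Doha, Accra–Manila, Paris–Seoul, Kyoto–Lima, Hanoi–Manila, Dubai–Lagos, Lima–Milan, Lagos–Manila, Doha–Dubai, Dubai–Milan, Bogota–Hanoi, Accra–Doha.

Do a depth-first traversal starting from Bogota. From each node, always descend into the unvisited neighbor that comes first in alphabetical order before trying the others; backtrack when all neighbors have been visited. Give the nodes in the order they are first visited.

Visit Bogota
Bogota → Doha
Doha → Accra
Accra → Hanoi
Hanoi → Manila
Manila → Lagos
Lagos → Dubai
Dubai → Kyoto
Kyoto → Lima
Lima → Milan
Milan → Paris
Paris → Seoul

Bogota, Doha, Accra, Hanoi, Manila, Lagos, Dubai, Kyoto, Lima, Milan, Paris, Seoul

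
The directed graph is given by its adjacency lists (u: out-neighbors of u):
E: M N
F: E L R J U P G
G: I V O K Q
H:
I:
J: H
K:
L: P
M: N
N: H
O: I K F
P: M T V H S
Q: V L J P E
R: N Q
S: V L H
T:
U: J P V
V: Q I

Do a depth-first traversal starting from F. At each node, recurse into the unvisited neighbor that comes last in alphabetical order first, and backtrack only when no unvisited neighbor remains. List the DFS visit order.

Visit F
F → U
U → V
V → Q
Q → P
P → T
P → S
S → L
S → H
P → M
M → N
Q → J
Q → E
V → I
F → R
F → G
G → O
O → K

F U V Q P T S L H M N J E I R G O K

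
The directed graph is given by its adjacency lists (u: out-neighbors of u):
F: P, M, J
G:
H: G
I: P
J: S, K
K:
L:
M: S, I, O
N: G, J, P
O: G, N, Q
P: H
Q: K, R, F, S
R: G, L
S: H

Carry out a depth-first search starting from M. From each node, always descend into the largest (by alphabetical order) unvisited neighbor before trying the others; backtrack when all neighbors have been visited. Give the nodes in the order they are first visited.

M → S → H → G → O → Q → R → L → K → F → P → J → N → I

Visit M
M → S
S → H
H → G
M → O
O → Q
Q → R
R → L
Q → K
Q → F
F → P
F → J
O → N
M → I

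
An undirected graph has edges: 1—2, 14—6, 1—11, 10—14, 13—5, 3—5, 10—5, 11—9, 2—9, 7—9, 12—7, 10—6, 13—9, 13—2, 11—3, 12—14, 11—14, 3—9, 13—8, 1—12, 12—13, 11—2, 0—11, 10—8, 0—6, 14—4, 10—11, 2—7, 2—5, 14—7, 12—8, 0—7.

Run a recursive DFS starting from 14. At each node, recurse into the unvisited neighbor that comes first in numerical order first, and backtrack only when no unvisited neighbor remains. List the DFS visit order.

14, 4, 6, 0, 7, 2, 1, 11, 3, 5, 10, 8, 12, 13, 9

Visit 14
14 → 4
14 → 6
6 → 0
0 → 7
7 → 2
2 → 1
1 → 11
11 → 3
3 → 5
5 → 10
10 → 8
8 → 12
12 → 13
13 → 9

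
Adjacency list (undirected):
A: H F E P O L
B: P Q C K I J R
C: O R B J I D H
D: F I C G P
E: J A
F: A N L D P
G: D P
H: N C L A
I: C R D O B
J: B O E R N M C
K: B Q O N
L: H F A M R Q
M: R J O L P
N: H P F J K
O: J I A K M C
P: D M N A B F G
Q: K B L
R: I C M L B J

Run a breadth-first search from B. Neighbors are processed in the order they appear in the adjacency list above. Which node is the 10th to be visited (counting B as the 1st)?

M

Visit B; enqueue P, Q, C, K, I, J, R → queue [P, Q, C, K, I, J, R]
Visit P; enqueue D, M, N, A, F, G → queue [Q, C, K, I, J, R, D, M, N, A, F, G]
Visit Q; enqueue L → queue [C, K, I, J, R, D, M, N, A, F, G, L]
Visit C; enqueue O, H → queue [K, I, J, R, D, M, N, A, F, G, L, O, H]
Visit K → queue [I, J, R, D, M, N, A, F, G, L, O, H]
Visit I → queue [J, R, D, M, N, A, F, G, L, O, H]
Visit J; enqueue E → queue [R, D, M, N, A, F, G, L, O, H, E]
Visit R → queue [D, M, N, A, F, G, L, O, H, E]
Visit D → queue [M, N, A, F, G, L, O, H, E]
Visit M → queue [N, A, F, G, L, O, H, E]
Visit N → queue [A, F, G, L, O, H, E]
Visit A → queue [F, G, L, O, H, E]
Visit F → queue [G, L, O, H, E]
Visit G → queue [L, O, H, E]
Visit L → queue [O, H, E]
Visit O → queue [H, E]
Visit H → queue [E]
Visit E → queue []

Visit order: B, P, Q, C, K, I, J, R, D, M, N, A, F, G, L, O, H, E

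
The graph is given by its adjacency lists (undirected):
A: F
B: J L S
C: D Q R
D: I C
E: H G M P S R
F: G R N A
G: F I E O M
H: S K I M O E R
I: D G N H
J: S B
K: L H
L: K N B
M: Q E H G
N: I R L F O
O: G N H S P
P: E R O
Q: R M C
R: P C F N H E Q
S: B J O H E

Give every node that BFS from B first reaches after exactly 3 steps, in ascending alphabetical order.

F, G, I, M, P, R

Level 0: B
Level 1: J, L, S
Level 2: E, H, K, N, O
Level 3: F, G, I, M, P, R
Level 4: A, C, D, Q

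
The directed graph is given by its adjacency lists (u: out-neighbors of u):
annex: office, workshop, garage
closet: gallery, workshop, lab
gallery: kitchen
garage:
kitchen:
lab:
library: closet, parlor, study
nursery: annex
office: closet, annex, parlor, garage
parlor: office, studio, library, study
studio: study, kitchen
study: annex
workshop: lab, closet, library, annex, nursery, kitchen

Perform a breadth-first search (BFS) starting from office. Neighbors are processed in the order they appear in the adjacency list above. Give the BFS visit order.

Visit office; enqueue closet, annex, parlor, garage → queue [closet, annex, parlor, garage]
Visit closet; enqueue gallery, workshop, lab → queue [annex, parlor, garage, gallery, workshop, lab]
Visit annex → queue [parlor, garage, gallery, workshop, lab]
Visit parlor; enqueue studio, library, study → queue [garage, gallery, workshop, lab, studio, library, study]
Visit garage → queue [gallery, workshop, lab, studio, library, study]
Visit gallery; enqueue kitchen → queue [workshop, lab, studio, library, study, kitchen]
Visit workshop; enqueue nursery → queue [lab, studio, library, study, kitchen, nursery]
Visit lab → queue [studio, library, study, kitchen, nursery]
Visit studio → queue [library, study, kitchen, nursery]
Visit library → queue [study, kitchen, nursery]
Visit study → queue [kitchen, nursery]
Visit kitchen → queue [nursery]
Visit nursery → queue []

office -> closet -> annex -> parlor -> garage -> gallery -> workshop -> lab -> studio -> library -> study -> kitchen -> nursery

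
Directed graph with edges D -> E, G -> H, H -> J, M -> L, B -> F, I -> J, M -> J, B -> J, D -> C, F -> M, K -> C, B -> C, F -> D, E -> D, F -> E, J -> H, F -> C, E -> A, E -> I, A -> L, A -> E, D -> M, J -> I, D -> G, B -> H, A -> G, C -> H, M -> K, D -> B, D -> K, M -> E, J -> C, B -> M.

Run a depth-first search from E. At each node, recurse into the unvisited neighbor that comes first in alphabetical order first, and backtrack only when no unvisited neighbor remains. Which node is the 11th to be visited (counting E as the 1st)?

F

Visit E
E → A
A → G
G → H
H → J
J → C
J → I
A → L
E → D
D → B
B → F
F → M
M → K

Visit order: E, A, G, H, J, C, I, L, D, B, F, M, K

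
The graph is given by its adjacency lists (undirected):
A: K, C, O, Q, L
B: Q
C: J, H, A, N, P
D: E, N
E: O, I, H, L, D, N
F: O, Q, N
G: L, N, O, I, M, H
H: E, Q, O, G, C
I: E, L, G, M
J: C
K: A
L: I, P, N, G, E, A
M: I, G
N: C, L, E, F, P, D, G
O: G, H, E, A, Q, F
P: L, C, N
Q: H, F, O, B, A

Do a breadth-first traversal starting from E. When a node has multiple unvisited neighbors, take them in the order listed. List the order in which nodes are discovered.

E -> O -> I -> H -> L -> D -> N -> G -> A -> Q -> F -> M -> C -> P -> K -> B -> J

Visit E; enqueue O, I, H, L, D, N → queue [O, I, H, L, D, N]
Visit O; enqueue G, A, Q, F → queue [I, H, L, D, N, G, A, Q, F]
Visit I; enqueue M → queue [H, L, D, N, G, A, Q, F, M]
Visit H; enqueue C → queue [L, D, N, G, A, Q, F, M, C]
Visit L; enqueue P → queue [D, N, G, A, Q, F, M, C, P]
Visit D → queue [N, G, A, Q, F, M, C, P]
Visit N → queue [G, A, Q, F, M, C, P]
Visit G → queue [A, Q, F, M, C, P]
Visit A; enqueue K → queue [Q, F, M, C, P, K]
Visit Q; enqueue B → queue [F, M, C, P, K, B]
Visit F → queue [M, C, P, K, B]
Visit M → queue [C, P, K, B]
Visit C; enqueue J → queue [P, K, B, J]
Visit P → queue [K, B, J]
Visit K → queue [B, J]
Visit B → queue [J]
Visit J → queue []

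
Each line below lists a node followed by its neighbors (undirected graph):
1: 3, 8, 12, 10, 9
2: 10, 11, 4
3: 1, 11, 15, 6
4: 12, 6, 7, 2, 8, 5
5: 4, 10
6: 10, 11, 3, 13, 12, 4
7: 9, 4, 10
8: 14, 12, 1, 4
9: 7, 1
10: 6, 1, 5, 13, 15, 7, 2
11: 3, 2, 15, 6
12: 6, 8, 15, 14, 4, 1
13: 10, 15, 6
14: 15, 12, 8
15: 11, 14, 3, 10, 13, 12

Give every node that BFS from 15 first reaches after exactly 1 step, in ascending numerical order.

3, 10, 11, 12, 13, 14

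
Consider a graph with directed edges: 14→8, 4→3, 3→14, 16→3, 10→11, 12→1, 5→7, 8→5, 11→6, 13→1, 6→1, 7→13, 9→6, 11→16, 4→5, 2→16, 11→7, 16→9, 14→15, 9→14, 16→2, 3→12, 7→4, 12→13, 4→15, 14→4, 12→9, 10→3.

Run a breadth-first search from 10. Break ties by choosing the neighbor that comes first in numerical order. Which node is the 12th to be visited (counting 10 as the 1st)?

4

Visit 10; enqueue 3, 11 → queue [3, 11]
Visit 3; enqueue 12, 14 → queue [11, 12, 14]
Visit 11; enqueue 6, 7, 16 → queue [12, 14, 6, 7, 16]
Visit 12; enqueue 1, 9, 13 → queue [14, 6, 7, 16, 1, 9, 13]
Visit 14; enqueue 4, 8, 15 → queue [6, 7, 16, 1, 9, 13, 4, 8, 15]
Visit 6 → queue [7, 16, 1, 9, 13, 4, 8, 15]
Visit 7 → queue [16, 1, 9, 13, 4, 8, 15]
Visit 16; enqueue 2 → queue [1, 9, 13, 4, 8, 15, 2]
Visit 1 → queue [9, 13, 4, 8, 15, 2]
Visit 9 → queue [13, 4, 8, 15, 2]
Visit 13 → queue [4, 8, 15, 2]
Visit 4; enqueue 5 → queue [8, 15, 2, 5]
Visit 8 → queue [15, 2, 5]
Visit 15 → queue [2, 5]
Visit 2 → queue [5]
Visit 5 → queue []

Visit order: 10, 3, 11, 12, 14, 6, 7, 16, 1, 9, 13, 4, 8, 15, 2, 5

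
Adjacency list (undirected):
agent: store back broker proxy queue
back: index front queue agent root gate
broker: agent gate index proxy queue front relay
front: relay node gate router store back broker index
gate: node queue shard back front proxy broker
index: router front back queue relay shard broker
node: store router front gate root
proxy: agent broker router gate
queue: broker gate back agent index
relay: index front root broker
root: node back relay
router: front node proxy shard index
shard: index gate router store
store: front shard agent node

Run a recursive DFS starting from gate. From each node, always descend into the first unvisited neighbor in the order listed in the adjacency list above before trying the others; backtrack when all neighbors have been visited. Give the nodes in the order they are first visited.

gate, node, store, front, relay, index, router, proxy, agent, back, queue, broker, root, shard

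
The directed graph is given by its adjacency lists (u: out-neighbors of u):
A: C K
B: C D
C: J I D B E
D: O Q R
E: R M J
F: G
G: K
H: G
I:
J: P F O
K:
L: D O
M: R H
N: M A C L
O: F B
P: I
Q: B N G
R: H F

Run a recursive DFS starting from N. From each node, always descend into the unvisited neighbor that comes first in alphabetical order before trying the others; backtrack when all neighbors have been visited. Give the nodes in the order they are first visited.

N -> A -> C -> B -> D -> O -> F -> G -> K -> Q -> R -> H -> E -> J -> P -> I -> M -> L

Visit N
N → A
A → C
C → B
B → D
D → O
O → F
F → G
G → K
D → Q
D → R
R → H
C → E
E → J
J → P
P → I
E → M
N → L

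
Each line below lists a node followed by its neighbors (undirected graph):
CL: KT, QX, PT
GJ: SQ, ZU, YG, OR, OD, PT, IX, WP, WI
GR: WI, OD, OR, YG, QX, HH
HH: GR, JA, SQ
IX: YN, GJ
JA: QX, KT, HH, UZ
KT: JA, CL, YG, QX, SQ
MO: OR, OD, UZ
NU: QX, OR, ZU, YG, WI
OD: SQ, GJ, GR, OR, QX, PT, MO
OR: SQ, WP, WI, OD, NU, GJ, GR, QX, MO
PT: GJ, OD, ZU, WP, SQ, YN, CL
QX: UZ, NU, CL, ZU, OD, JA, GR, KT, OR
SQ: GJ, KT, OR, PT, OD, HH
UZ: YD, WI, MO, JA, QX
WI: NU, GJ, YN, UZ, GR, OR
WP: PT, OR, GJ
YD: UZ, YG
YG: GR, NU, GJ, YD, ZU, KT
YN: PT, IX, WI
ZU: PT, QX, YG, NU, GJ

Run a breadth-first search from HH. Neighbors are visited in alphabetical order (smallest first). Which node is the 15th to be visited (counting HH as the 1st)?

NU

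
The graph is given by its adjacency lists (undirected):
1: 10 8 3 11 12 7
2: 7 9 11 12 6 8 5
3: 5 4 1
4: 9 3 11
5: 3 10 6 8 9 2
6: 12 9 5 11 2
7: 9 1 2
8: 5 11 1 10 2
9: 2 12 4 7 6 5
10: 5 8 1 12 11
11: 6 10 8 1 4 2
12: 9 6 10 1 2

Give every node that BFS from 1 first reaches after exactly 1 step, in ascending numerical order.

Level 0: 1
Level 1: 3, 7, 8, 10, 11, 12
Level 2: 2, 4, 5, 6, 9

3, 7, 8, 10, 11, 12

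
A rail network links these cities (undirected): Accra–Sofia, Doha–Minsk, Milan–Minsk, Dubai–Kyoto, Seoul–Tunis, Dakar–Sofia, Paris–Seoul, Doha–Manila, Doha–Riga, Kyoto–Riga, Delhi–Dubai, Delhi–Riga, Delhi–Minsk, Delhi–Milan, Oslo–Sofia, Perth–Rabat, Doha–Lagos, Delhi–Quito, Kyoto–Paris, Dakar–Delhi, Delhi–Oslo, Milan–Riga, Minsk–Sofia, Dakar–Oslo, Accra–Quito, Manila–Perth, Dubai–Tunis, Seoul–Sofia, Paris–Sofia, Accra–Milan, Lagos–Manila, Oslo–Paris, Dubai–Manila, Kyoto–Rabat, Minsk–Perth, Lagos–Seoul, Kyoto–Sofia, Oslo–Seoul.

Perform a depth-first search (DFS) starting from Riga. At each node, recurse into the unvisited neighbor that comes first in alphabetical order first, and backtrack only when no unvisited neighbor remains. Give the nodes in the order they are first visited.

Visit Riga
Riga → Delhi
Delhi → Dakar
Dakar → Oslo
Oslo → Paris
Paris → Kyoto
Kyoto → Dubai
Dubai → Manila
Manila → Doha
Doha → Lagos
Lagos → Seoul
Seoul → Sofia
Sofia → Accra
Accra → Milan
Milan → Minsk
Minsk → Perth
Perth → Rabat
Accra → Quito
Seoul → Tunis

Riga, Delhi, Dakar, Oslo, Paris, Kyoto, Dubai, Manila, Doha, Lagos, Seoul, Sofia, Accra, Milan, Minsk, Perth, Rabat, Quito, Tunis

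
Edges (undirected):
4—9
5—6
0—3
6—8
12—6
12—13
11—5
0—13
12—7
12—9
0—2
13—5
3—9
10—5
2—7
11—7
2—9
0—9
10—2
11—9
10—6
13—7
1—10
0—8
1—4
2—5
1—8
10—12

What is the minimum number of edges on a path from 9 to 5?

Level 0: 9
Level 1: 0, 2, 3, 4, 11, 12
Level 2: 1, 5, 6, 7, 8, 10, 13
5 first appears at level 2.

2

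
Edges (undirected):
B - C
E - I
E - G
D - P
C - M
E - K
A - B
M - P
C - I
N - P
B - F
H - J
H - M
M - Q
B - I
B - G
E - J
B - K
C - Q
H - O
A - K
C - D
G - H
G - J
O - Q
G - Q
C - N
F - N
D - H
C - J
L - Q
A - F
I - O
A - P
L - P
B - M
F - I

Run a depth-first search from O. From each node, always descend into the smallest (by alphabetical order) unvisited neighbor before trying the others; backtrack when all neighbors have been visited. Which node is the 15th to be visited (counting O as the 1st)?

Visit O
O → H
H → D
D → C
C → B
B → A
A → F
F → I
I → E
E → G
G → J
G → Q
Q → L
L → P
P → M
P → N
E → K

Visit order: O, H, D, C, B, A, F, I, E, G, J, Q, L, P, M, N, K

M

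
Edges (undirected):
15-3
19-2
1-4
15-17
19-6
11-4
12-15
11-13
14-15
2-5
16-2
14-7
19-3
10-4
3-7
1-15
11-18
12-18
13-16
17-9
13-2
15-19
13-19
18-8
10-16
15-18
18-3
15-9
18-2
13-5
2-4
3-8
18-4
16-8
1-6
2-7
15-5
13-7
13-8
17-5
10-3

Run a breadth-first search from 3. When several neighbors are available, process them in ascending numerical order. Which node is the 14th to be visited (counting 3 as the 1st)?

Visit 3; enqueue 7, 8, 10, 15, 18, 19 → queue [7, 8, 10, 15, 18, 19]
Visit 7; enqueue 2, 13, 14 → queue [8, 10, 15, 18, 19, 2, 13, 14]
Visit 8; enqueue 16 → queue [10, 15, 18, 19, 2, 13, 14, 16]
Visit 10; enqueue 4 → queue [15, 18, 19, 2, 13, 14, 16, 4]
Visit 15; enqueue 1, 5, 9, 12, 17 → queue [18, 19, 2, 13, 14, 16, 4, 1, 5, 9, 12, 17]
Visit 18; enqueue 11 → queue [19, 2, 13, 14, 16, 4, 1, 5, 9, 12, 17, 11]
Visit 19; enqueue 6 → queue [2, 13, 14, 16, 4, 1, 5, 9, 12, 17, 11, 6]
Visit 2 → queue [13, 14, 16, 4, 1, 5, 9, 12, 17, 11, 6]
Visit 13 → queue [14, 16, 4, 1, 5, 9, 12, 17, 11, 6]
Visit 14 → queue [16, 4, 1, 5, 9, 12, 17, 11, 6]
Visit 16 → queue [4, 1, 5, 9, 12, 17, 11, 6]
Visit 4 → queue [1, 5, 9, 12, 17, 11, 6]
Visit 1 → queue [5, 9, 12, 17, 11, 6]
Visit 5 → queue [9, 12, 17, 11, 6]
Visit 9 → queue [12, 17, 11, 6]
Visit 12 → queue [17, 11, 6]
Visit 17 → queue [11, 6]
Visit 11 → queue [6]
Visit 6 → queue []

Visit order: 3, 7, 8, 10, 15, 18, 19, 2, 13, 14, 16, 4, 1, 5, 9, 12, 17, 11, 6

5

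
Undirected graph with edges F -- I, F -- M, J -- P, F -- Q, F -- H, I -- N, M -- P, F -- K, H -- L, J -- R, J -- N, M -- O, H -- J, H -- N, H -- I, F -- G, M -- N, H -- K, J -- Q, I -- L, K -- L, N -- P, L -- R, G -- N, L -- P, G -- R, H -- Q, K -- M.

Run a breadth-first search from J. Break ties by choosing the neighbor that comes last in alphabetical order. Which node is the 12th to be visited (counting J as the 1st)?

K

Visit J; enqueue R, Q, P, N, H → queue [R, Q, P, N, H]
Visit R; enqueue L, G → queue [Q, P, N, H, L, G]
Visit Q; enqueue F → queue [P, N, H, L, G, F]
Visit P; enqueue M → queue [N, H, L, G, F, M]
Visit N; enqueue I → queue [H, L, G, F, M, I]
Visit H; enqueue K → queue [L, G, F, M, I, K]
Visit L → queue [G, F, M, I, K]
Visit G → queue [F, M, I, K]
Visit F → queue [M, I, K]
Visit M; enqueue O → queue [I, K, O]
Visit I → queue [K, O]
Visit K → queue [O]
Visit O → queue []

Visit order: J, R, Q, P, N, H, L, G, F, M, I, K, O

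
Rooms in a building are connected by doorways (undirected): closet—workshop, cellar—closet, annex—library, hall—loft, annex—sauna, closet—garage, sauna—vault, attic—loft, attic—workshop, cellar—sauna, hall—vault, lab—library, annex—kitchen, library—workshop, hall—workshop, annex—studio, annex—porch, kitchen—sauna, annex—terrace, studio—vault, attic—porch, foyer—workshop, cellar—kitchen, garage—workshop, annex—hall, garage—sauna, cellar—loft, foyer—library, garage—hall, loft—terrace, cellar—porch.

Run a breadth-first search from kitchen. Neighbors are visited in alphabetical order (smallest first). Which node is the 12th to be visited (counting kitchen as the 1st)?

Visit kitchen; enqueue annex, cellar, sauna → queue [annex, cellar, sauna]
Visit annex; enqueue hall, library, porch, studio, terrace → queue [cellar, sauna, hall, library, porch, studio, terrace]
Visit cellar; enqueue closet, loft → queue [sauna, hall, library, porch, studio, terrace, closet, loft]
Visit sauna; enqueue garage, vault → queue [hall, library, porch, studio, terrace, closet, loft, garage, vault]
Visit hall; enqueue workshop → queue [library, porch, studio, terrace, closet, loft, garage, vault, workshop]
Visit library; enqueue foyer, lab → queue [porch, studio, terrace, closet, loft, garage, vault, workshop, foyer, lab]
Visit porch; enqueue attic → queue [studio, terrace, closet, loft, garage, vault, workshop, foyer, lab, attic]
Visit studio → queue [terrace, closet, loft, garage, vault, workshop, foyer, lab, attic]
Visit terrace → queue [closet, loft, garage, vault, workshop, foyer, lab, attic]
Visit closet → queue [loft, garage, vault, workshop, foyer, lab, attic]
Visit loft → queue [garage, vault, workshop, foyer, lab, attic]
Visit garage → queue [vault, workshop, foyer, lab, attic]
Visit vault → queue [workshop, foyer, lab, attic]
Visit workshop → queue [foyer, lab, attic]
Visit foyer → queue [lab, attic]
Visit lab → queue [attic]
Visit attic → queue []

Visit order: kitchen, annex, cellar, sauna, hall, library, porch, studio, terrace, closet, loft, garage, vault, workshop, foyer, lab, attic

garage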